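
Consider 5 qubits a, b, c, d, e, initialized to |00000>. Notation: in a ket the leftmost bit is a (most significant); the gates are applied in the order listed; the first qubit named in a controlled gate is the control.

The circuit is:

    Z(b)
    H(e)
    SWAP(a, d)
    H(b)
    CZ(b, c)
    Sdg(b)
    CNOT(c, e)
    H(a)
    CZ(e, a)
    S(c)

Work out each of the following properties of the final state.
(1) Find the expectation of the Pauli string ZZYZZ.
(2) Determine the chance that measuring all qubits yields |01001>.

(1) The observable ZZYZZ averages to 0.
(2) Outcome |01001> occurs with probability 1/8.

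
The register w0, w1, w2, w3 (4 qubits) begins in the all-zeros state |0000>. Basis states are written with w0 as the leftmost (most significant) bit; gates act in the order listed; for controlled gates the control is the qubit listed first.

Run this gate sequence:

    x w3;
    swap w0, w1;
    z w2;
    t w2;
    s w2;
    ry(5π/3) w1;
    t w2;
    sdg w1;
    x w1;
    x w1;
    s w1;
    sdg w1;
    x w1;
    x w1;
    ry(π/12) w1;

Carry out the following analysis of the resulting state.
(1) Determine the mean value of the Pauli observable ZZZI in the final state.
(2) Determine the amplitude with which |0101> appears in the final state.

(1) In the final state, ZZZI has expectation sqrt(2)/8 + sqrt(6)/8. Key observation: steps 9-14 multiply out to the identity, so the circuit reduces to the remaining gates.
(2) The final state's coefficient on |0101> equals -sqrt(3*sqrt(2) + 6)/8 + 3*sqrt(2 - sqrt(2))/8 - I*sqrt(3*sqrt(2) + 6)/8 - I*sqrt(2 - sqrt(2))/8.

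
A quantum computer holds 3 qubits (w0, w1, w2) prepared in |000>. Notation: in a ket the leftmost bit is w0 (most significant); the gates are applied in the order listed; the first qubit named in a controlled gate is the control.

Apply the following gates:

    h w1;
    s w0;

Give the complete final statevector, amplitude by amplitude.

After the circuit, the state carries amplitude sqrt(2)/2 on |000>, sqrt(2)/2 on |010>, and 0 on every other basis state.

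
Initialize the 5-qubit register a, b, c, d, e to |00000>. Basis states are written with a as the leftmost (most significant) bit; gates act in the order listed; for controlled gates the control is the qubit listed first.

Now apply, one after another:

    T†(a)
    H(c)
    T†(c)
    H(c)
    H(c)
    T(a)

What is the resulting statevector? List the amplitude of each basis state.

After the circuit, the state carries amplitude sqrt(2)/2 on |00000>, -sqrt(2)*exp(3*I*pi/4)/2 on |00100>, and 0 on every other basis state.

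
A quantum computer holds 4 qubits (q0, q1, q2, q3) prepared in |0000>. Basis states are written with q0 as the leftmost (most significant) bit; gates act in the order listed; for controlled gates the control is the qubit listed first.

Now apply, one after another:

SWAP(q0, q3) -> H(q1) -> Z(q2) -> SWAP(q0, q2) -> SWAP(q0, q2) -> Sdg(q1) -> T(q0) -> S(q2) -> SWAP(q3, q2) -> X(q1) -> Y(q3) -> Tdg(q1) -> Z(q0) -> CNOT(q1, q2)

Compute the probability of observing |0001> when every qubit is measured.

A full measurement returns |0001> with probability 1/2.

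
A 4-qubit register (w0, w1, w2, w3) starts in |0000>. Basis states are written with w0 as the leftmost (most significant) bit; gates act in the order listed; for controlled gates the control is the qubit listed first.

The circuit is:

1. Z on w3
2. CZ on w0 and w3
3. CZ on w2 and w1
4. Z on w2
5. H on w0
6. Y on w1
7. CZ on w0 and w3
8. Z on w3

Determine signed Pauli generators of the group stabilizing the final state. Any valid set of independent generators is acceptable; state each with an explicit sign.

The final state is stabilized by the group generated by +XIII, -IZII, +IIZI, +IIIZ; other independent generating sets are equally valid.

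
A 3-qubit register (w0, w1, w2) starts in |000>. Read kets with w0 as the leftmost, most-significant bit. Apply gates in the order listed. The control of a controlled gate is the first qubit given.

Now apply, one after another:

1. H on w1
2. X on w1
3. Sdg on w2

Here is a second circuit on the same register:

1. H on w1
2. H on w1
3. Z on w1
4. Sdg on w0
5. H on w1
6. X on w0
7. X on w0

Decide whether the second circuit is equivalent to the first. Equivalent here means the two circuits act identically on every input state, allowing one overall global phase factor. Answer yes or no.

No — the two circuits implement different unitaries, even allowing a global phase.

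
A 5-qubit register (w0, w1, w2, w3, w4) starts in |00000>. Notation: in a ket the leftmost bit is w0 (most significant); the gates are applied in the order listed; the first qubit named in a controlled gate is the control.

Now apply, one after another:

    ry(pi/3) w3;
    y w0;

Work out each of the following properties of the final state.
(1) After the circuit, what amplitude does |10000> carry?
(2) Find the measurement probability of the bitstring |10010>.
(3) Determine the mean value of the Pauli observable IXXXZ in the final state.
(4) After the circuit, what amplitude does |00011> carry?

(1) The final state's coefficient on |10000> equals sqrt(3)*I/2.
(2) A full measurement returns |10010> with probability 1/4.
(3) The observable IXXXZ averages to 0.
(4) |00011> carries amplitude 0 in the final state.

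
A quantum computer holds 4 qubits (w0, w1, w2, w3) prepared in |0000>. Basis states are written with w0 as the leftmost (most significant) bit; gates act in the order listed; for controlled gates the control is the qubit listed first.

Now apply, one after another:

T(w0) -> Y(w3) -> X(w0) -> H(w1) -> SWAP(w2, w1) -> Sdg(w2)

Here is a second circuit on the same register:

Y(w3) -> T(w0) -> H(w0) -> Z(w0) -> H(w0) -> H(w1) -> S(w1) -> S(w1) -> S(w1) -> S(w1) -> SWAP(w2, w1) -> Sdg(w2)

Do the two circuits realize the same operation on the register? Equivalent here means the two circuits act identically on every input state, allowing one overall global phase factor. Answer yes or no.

Yes, they are equivalent — the unitaries differ by at most a global phase.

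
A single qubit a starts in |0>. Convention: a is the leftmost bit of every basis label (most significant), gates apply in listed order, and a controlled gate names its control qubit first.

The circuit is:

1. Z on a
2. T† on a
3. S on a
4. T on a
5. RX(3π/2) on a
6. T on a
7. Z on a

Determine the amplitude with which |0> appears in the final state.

The final state's coefficient on |0> equals -sqrt(2)/2.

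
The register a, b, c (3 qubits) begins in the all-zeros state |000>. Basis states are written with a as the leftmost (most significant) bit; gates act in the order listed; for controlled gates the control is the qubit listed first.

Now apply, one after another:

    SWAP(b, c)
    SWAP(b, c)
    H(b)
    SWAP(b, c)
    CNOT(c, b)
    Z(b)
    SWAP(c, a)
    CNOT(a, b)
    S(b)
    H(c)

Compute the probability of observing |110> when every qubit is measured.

The probability of measuring |110> is 0. Key observation: gates 1-2 undo each other exactly, leaving only the rest of the circuit to track.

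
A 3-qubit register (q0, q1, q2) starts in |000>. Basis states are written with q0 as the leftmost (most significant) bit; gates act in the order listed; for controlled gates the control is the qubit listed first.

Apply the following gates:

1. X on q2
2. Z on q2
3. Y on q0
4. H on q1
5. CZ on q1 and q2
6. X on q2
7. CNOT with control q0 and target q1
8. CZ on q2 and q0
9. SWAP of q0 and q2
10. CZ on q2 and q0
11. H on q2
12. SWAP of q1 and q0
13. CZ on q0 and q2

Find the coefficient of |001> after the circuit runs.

The final state's coefficient on |001> equals -I/2.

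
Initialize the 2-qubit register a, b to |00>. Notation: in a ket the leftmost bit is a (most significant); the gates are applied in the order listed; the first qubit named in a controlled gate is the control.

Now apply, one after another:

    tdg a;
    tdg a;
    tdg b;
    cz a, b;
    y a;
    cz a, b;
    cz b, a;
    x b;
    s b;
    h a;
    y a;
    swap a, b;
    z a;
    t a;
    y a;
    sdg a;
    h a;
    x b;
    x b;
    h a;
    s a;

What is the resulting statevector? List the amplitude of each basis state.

The resulting statevector has amplitude sqrt(2)*exp(I*pi/4)/2 on |00>, sqrt(2)*exp(I*pi/4)/2 on |01>, 0 on |10>, 0 on |11>. Key observation: gates 16-21 undo each other exactly, leaving only the rest of the circuit to track.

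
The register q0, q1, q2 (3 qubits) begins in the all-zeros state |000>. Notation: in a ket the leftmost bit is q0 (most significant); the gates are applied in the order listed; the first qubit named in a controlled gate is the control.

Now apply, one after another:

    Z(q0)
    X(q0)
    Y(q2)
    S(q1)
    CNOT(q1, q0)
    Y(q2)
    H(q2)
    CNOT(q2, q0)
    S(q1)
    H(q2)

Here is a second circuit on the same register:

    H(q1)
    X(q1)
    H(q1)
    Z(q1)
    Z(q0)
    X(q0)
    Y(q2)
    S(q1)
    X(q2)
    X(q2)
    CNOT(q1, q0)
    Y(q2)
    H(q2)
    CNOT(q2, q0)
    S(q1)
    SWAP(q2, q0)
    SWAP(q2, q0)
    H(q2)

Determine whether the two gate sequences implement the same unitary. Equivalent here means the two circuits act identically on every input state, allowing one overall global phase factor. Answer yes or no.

Yes, they are equivalent — the unitaries differ by at most a global phase.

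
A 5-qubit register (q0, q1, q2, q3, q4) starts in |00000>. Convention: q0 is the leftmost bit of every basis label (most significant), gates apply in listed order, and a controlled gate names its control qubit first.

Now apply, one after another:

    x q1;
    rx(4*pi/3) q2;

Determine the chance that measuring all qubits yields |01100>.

A full measurement returns |01100> with probability 3/4.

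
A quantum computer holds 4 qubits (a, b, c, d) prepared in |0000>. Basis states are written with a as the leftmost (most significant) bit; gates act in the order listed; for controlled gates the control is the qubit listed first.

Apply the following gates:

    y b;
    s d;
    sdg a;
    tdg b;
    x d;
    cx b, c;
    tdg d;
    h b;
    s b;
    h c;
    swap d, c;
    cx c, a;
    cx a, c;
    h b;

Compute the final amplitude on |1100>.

The final state's coefficient on |1100> equals sqrt(2)*(1 + I)/4.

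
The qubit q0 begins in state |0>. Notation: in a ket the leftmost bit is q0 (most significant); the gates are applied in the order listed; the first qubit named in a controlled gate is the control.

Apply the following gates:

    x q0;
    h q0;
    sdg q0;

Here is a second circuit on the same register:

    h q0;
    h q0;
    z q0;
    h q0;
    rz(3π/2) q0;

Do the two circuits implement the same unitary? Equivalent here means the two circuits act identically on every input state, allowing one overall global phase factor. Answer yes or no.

No — the two circuits implement different unitaries, even allowing a global phase.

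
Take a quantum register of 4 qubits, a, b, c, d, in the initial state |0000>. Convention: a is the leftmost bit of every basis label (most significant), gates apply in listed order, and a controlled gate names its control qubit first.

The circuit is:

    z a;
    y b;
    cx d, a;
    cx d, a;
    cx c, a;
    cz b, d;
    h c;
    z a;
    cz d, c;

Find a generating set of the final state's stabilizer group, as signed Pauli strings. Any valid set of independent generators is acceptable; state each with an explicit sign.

The stabilizer group can be generated by +IIXI, +ZIII, -IZII, +IIIZ, among other valid generating sets.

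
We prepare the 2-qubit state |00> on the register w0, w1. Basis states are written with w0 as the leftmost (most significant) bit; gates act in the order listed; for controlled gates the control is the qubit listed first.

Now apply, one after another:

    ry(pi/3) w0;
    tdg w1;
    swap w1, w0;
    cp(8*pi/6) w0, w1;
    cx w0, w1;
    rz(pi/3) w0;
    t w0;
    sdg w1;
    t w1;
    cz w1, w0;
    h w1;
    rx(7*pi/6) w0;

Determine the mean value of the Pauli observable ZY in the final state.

In the final state, ZY has expectation -3*sqrt(2)/8.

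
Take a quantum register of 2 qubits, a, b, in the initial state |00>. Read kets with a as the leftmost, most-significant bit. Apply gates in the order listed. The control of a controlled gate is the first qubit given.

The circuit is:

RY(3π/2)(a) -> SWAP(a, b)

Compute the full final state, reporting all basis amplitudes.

The resulting statevector has amplitude -sqrt(2)/2 on |00>, sqrt(2)/2 on |01>, 0 on |10>, 0 on |11>.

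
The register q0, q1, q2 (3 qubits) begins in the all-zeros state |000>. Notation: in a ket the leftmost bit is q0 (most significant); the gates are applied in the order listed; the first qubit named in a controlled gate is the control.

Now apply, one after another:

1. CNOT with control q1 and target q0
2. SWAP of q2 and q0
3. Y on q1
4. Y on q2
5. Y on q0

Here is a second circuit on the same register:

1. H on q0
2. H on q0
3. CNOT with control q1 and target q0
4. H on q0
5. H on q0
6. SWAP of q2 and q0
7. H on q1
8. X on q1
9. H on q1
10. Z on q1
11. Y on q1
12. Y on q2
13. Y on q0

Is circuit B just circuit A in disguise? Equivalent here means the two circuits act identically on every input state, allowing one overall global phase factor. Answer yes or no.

Yes — the two circuits implement the same unitary up to a global phase.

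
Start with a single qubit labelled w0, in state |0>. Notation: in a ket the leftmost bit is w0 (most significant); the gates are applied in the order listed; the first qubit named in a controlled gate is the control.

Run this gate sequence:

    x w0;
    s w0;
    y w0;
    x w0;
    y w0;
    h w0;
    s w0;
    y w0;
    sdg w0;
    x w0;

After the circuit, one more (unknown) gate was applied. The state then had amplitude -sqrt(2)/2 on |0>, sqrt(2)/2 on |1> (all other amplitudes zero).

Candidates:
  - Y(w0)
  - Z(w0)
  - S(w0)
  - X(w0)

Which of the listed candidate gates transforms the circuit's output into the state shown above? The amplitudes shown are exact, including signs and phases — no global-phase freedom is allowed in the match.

The unique candidate consistent with the amplitudes is Y(w0).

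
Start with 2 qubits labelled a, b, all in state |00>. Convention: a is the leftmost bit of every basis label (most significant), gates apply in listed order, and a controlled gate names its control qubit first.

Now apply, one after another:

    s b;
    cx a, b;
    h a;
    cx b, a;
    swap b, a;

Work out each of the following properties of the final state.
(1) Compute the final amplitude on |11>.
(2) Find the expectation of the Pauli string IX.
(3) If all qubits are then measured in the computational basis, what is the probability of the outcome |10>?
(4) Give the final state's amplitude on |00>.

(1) The amplitude on |11> is 0.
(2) The observable IX averages to 1.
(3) A full measurement returns |10> with probability 0.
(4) The amplitude on |00> is sqrt(2)/2.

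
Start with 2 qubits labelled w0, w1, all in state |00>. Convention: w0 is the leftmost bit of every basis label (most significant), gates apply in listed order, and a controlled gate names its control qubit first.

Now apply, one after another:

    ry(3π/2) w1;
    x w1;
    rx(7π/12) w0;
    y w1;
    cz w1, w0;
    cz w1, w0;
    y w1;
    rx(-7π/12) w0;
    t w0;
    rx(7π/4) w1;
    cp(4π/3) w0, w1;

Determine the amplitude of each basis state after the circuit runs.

The resulting statevector has amplitude -sqrt(2)*sqrt(sqrt(2) + 2)/4 + sqrt(2)*I*sqrt(2 - sqrt(2))/4 on |00>, sqrt(2)*sqrt(sqrt(2) + 2)/4 - sqrt(2)*I*sqrt(2 - sqrt(2))/4 on |01>, 0 on |10>, 0 on |11>.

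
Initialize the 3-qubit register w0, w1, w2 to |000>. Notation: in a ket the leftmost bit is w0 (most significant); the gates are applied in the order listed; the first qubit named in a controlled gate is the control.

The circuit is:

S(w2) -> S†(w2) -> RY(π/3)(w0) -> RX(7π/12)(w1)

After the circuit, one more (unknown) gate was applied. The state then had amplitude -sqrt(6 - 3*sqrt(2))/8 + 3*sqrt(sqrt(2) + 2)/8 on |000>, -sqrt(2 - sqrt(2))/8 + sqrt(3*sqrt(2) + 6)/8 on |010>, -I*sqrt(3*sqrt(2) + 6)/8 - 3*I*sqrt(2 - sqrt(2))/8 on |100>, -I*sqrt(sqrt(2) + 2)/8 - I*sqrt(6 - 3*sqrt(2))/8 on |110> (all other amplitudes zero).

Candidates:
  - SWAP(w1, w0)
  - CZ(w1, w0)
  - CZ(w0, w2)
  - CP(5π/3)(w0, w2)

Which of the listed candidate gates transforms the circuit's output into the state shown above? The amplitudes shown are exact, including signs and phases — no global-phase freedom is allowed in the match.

The unique candidate consistent with the amplitudes is SWAP(w1, w0). Key observation: the block from step 1 through step 2 cancels to the identity and can be dropped.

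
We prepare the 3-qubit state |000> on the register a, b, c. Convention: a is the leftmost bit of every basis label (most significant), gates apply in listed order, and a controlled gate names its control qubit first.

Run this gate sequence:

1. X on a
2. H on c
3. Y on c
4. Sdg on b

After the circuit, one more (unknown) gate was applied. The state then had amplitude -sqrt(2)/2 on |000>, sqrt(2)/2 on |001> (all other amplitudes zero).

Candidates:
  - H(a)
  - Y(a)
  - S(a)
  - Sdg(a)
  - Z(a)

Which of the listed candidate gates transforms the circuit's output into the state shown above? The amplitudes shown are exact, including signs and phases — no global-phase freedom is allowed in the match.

The applied gate was Y(a).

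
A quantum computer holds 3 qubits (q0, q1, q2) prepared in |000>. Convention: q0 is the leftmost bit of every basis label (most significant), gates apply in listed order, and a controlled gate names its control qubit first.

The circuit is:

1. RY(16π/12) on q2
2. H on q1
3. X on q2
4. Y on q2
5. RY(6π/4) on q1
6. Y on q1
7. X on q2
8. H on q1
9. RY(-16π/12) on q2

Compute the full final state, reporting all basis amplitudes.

After the circuit, the state carries amplitude -sqrt(2)/2 on |001>, sqrt(2)/2 on |011>, and 0 on every other basis state.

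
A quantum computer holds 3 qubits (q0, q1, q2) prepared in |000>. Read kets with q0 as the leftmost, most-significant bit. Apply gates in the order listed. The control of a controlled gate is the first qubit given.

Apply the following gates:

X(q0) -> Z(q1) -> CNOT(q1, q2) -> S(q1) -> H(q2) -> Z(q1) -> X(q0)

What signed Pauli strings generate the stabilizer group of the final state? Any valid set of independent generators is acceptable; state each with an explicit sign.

One valid set of independent stabilizer generators is +IIX, +ZII, +IZI (any independent generating set of the same group is equally correct).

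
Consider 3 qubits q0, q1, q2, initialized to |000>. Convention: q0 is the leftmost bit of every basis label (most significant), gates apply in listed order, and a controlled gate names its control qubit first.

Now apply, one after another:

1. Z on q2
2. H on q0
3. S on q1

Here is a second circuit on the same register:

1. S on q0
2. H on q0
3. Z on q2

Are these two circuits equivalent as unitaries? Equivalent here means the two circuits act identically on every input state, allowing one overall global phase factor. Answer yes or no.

No: there is an input state on which the two circuits produce genuinely different outputs (not merely differing by a phase).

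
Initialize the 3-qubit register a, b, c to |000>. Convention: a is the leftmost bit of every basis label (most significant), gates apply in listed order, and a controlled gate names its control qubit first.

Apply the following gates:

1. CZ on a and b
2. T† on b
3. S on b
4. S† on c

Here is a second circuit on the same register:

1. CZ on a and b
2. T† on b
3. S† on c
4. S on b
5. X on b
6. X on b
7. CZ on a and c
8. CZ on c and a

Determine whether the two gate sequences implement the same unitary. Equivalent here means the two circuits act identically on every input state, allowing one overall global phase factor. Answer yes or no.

Yes — the two circuits implement the same unitary up to a global phase.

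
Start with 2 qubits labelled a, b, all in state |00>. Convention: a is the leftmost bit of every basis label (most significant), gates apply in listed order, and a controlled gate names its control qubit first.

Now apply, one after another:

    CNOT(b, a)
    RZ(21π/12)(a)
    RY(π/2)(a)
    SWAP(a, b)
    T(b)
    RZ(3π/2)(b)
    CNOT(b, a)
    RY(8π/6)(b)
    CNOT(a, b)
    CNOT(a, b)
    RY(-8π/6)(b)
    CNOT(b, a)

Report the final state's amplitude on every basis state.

The resulting statevector has amplitude sqrt(2)*exp(3*I*pi/8)/2 on |00>, sqrt(2)*exp(I*pi/8)/2 on |01>, 0 on |10>, 0 on |11>. Key observation: steps 7-12 multiply out to the identity, so the circuit reduces to the remaining gates.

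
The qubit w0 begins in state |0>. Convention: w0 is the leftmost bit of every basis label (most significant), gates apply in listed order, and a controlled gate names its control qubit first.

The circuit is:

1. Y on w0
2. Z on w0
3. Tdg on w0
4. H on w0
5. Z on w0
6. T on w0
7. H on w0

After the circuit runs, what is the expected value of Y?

In the final state, Y has expectation -sqrt(2)/2.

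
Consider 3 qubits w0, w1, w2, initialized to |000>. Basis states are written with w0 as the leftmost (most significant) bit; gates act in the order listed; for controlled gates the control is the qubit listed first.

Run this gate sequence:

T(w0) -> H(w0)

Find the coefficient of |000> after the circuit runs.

The amplitude on |000> is sqrt(2)/2.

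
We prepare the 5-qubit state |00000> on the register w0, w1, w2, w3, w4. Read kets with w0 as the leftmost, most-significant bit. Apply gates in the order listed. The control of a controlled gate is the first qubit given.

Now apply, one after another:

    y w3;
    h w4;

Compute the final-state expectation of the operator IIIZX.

The expectation value of IIIZX is -1.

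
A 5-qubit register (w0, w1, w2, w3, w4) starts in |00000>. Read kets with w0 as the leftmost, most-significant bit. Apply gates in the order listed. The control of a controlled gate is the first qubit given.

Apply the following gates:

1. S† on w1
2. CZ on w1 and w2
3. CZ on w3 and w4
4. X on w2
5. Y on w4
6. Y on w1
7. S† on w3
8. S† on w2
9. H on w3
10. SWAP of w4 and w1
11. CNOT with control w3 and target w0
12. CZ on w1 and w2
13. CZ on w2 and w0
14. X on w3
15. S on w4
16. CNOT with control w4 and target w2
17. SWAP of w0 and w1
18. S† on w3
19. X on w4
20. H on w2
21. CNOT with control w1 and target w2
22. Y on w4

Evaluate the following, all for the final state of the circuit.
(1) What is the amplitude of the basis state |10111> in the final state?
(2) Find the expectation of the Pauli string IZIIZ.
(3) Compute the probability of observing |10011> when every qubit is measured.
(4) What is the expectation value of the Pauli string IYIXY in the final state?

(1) The final state's coefficient on |10111> equals 1/2.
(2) In the final state, IZIIZ has expectation 0.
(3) A full measurement returns |10011> with probability 1/4.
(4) In the final state, IYIXY has expectation 0.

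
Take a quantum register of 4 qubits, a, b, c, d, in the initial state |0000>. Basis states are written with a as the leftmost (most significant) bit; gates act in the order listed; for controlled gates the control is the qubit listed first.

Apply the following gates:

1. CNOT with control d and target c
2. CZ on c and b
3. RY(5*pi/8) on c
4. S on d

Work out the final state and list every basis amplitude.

The resulting statevector has amplitude cos(5*pi/16) on |0000>, sin(5*pi/16) on |0010>, and 0 on every other basis state.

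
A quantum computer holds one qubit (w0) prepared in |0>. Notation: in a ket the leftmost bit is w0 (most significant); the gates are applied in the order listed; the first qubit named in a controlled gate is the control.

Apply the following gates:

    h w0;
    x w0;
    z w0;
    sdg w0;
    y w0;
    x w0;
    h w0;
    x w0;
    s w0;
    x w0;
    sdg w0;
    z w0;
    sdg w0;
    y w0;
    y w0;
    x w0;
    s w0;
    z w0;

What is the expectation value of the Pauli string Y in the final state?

The expectation value of Y is -1.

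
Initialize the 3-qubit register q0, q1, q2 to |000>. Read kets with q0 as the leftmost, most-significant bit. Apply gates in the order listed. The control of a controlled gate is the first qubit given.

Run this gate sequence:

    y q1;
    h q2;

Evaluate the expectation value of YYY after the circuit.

The expectation value of YYY is 0.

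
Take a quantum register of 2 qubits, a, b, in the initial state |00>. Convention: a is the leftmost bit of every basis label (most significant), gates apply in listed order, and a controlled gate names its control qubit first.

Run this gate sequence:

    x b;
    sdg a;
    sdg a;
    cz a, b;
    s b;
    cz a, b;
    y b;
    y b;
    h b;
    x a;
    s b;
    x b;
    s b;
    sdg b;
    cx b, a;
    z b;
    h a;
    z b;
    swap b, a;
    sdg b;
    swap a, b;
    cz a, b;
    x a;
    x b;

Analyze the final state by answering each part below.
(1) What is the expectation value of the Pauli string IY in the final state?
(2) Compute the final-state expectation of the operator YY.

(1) The observable IY averages to -1.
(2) The observable YY averages to 1.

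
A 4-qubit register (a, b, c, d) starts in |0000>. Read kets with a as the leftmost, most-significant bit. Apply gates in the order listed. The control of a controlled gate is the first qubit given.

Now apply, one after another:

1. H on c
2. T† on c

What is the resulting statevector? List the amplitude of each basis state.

The resulting statevector has amplitude sqrt(2)/2 on |0000>, -sqrt(2)*exp(3*I*pi/4)/2 on |0010>, and 0 on every other basis state.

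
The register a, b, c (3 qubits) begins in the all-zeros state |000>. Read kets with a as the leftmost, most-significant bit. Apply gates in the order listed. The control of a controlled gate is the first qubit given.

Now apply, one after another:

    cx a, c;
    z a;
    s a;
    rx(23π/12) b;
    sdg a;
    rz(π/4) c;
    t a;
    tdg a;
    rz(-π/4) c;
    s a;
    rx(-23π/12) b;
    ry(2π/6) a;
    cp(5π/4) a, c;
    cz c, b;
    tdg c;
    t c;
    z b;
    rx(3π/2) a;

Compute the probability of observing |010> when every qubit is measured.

The probability of measuring |010> is 0. Key observation: steps 4-11 multiply out to the identity, so the circuit reduces to the remaining gates.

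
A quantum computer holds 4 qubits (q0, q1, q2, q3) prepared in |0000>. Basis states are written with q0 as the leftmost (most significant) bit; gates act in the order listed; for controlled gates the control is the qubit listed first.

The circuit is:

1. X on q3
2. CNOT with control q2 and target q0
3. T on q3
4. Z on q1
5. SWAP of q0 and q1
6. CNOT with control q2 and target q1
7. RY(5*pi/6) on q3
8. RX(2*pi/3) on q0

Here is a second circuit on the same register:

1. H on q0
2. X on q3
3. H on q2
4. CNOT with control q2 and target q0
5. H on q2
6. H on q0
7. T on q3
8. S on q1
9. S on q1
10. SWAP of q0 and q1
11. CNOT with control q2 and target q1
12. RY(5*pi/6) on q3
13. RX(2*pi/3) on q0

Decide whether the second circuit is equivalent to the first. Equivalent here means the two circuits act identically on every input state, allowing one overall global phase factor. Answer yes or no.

No: there is an input state on which the two circuits produce genuinely different outputs (not merely differing by a phase).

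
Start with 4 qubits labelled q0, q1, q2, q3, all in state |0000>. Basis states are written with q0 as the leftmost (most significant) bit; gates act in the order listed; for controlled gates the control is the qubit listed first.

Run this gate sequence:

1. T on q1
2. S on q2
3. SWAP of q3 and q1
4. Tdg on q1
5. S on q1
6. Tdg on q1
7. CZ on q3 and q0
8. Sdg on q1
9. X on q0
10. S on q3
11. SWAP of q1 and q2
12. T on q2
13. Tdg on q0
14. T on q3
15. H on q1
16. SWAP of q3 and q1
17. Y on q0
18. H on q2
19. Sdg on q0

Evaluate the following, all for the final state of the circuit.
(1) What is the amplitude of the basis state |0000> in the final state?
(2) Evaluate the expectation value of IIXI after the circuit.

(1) The final state's coefficient on |0000> equals -exp(I*pi/4)/2.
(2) The expectation value of IIXI is 1.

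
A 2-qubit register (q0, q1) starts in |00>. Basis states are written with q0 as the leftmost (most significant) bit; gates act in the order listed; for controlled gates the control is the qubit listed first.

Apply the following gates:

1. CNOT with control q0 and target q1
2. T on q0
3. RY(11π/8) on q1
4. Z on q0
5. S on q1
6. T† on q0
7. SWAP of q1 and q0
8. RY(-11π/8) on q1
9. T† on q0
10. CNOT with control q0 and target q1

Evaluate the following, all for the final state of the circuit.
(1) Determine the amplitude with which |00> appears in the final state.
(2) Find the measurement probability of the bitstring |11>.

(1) The final state's coefficient on |00> equals cos(5*pi/16)**2.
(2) The probability of measuring |11> is sqrt(2)/16 + 1/8.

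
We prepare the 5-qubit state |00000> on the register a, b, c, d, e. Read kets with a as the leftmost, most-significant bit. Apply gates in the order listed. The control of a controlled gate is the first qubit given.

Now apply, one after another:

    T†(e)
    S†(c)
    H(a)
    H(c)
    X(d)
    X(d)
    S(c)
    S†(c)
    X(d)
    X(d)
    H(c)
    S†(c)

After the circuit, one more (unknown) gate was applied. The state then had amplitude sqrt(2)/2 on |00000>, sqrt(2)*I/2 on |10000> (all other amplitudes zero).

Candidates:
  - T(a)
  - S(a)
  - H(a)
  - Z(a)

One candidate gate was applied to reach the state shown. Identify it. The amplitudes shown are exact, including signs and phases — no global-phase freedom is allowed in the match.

The applied gate was S(a). Key observation: the block from step 4 through step 11 cancels to the identity and can be dropped.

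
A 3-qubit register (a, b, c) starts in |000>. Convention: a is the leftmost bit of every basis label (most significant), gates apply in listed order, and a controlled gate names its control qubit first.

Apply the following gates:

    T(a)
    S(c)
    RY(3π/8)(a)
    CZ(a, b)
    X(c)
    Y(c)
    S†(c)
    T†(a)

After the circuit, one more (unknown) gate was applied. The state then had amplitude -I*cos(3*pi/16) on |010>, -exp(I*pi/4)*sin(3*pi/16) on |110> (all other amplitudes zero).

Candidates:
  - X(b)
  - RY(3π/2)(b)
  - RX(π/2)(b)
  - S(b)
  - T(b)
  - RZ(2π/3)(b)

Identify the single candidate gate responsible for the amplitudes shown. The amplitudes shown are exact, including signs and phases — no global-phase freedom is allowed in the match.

It was X(b) that produced the state shown.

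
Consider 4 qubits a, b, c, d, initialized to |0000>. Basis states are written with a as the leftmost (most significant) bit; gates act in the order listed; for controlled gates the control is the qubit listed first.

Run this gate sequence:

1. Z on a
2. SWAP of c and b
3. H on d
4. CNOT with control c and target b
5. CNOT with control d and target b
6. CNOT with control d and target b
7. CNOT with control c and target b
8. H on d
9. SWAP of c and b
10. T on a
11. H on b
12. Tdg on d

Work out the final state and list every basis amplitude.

The resulting statevector has amplitude sqrt(2)/2 on |0000>, sqrt(2)/2 on |0100>, and 0 on every other basis state. Key observation: gates 2-9 undo each other exactly, leaving only the rest of the circuit to track.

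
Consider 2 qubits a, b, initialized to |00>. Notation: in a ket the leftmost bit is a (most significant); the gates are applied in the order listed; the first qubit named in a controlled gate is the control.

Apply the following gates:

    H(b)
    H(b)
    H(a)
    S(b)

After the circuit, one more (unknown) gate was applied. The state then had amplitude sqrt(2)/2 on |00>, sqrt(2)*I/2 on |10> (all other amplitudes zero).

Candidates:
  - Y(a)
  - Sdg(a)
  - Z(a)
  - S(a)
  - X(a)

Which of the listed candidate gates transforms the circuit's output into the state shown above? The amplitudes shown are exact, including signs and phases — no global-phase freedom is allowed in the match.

It was S(a) that produced the state shown. Key observation: the block from step 1 through step 2 cancels to the identity and can be dropped.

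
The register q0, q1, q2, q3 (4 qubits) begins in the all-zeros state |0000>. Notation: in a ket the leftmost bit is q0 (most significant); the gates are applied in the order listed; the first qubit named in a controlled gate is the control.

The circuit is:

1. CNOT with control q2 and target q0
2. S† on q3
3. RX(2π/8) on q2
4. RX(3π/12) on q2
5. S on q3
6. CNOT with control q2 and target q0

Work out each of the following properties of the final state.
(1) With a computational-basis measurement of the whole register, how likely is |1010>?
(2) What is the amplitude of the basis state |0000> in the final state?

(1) Outcome |1010> occurs with probability 1/2.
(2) |0000> carries amplitude sqrt(2)/2 in the final state.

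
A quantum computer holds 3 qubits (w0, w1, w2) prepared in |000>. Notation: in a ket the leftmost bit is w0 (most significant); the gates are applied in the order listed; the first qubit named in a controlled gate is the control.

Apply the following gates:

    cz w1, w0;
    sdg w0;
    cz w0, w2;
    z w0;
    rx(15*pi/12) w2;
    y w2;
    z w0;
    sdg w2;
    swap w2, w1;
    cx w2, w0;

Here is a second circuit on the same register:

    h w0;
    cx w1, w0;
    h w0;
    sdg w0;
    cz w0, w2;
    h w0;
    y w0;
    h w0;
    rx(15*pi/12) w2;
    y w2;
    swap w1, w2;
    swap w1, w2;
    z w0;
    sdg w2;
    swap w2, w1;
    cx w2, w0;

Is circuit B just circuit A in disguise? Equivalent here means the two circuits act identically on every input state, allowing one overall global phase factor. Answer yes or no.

No: there is an input state on which the two circuits produce genuinely different outputs (not merely differing by a phase).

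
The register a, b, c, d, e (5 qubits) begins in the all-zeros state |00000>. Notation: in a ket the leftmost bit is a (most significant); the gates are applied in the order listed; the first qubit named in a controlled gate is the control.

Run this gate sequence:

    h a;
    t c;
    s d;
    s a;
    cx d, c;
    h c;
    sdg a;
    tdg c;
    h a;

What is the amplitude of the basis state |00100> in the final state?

|00100> carries amplitude -sqrt(2)*exp(3*I*pi/4)/2 in the final state.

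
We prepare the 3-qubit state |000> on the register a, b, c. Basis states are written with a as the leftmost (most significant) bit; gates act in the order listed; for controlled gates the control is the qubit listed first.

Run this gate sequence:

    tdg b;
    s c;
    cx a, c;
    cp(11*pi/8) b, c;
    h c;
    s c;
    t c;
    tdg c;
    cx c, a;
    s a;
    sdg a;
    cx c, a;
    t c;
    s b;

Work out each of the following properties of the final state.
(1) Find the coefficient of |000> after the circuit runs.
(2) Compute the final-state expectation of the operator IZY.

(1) The amplitude on |000> is sqrt(2)/2. Key observation: steps 8-13 multiply out to the identity, so the circuit reduces to the remaining gates.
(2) In the final state, IZY has expectation sqrt(2)/2.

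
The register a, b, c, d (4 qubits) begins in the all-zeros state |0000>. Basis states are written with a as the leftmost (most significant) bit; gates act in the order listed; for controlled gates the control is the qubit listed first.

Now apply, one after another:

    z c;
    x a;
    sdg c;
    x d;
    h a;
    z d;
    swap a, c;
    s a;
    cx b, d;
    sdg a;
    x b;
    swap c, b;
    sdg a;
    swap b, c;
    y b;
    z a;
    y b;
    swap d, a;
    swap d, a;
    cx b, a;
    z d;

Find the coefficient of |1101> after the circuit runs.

|1101> carries amplitude sqrt(2)/2 in the final state. Key observation: the block from step 18 through step 19 cancels to the identity and can be dropped.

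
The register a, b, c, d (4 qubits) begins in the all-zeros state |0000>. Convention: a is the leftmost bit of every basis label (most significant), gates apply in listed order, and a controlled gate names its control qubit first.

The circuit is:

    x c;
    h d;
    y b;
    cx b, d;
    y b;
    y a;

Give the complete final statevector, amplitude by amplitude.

The final amplitudes are sqrt(2)*I/2 on |1010>, sqrt(2)*I/2 on |1011>, and 0 on every other basis state.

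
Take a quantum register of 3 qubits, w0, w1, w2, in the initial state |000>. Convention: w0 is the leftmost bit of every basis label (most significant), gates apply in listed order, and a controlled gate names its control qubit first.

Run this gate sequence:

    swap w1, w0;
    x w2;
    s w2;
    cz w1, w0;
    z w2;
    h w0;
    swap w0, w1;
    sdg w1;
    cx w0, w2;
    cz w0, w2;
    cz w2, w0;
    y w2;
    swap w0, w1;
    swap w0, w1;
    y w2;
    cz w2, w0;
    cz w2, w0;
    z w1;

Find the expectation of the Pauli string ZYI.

In the final state, ZYI has expectation 1.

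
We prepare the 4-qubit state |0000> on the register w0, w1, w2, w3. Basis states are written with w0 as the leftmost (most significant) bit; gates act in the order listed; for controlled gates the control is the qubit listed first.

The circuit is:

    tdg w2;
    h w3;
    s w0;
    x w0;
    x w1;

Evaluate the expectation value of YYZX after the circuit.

The observable YYZX averages to 0.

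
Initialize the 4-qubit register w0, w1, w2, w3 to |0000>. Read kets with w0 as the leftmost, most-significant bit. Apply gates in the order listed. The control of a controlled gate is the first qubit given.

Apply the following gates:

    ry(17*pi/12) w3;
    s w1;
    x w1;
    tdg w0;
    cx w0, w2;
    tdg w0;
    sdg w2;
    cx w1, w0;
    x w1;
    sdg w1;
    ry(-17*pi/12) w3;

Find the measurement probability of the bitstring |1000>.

The probability of measuring |1000> is 1.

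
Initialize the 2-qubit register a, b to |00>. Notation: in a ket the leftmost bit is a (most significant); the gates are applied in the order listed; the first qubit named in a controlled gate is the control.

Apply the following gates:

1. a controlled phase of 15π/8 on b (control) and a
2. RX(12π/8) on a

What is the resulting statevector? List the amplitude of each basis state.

The final amplitudes are -sqrt(2)/2 on |00>, 0 on |01>, -sqrt(2)*I/2 on |10>, 0 on |11>.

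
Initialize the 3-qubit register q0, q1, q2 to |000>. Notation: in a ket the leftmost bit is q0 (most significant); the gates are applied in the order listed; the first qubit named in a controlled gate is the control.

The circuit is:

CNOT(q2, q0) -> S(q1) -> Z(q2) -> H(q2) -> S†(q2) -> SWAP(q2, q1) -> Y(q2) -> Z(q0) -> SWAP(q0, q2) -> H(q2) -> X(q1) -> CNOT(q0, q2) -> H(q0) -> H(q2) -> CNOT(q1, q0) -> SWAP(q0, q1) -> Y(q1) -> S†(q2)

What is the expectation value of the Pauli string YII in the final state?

The observable YII averages to -1.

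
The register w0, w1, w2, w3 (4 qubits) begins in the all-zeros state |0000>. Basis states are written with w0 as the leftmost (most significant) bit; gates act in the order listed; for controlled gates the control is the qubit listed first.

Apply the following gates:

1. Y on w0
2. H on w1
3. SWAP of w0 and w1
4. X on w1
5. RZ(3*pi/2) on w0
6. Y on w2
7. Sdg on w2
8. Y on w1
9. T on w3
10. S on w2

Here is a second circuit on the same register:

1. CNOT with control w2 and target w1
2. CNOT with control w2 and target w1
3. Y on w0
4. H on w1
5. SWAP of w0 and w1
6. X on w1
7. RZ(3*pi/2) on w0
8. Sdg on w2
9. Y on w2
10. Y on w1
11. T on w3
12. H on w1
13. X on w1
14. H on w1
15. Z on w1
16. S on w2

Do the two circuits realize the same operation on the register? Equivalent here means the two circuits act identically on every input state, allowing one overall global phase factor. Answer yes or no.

No: there is an input state on which the two circuits produce genuinely different outputs (not merely differing by a phase).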